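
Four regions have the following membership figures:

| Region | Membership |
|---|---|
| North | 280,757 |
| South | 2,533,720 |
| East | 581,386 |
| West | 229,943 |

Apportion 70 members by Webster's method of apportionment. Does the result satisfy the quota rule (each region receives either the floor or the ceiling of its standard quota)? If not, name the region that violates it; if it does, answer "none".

Standard quotas: North 5.420, South 48.916, East 11.224, West 4.439.
Webster allocation: North 5, South 50, East 11, West 4.
South has quota 48.916 (lower 48, upper 49) but receives 50 — outside the quota interval.

South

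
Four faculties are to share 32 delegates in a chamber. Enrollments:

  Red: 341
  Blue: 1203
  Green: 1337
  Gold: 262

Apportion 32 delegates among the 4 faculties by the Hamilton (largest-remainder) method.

Total 3143; standard divisor 3143/32 ≈ 98.219.
Standard quotas: Red 3.472, Blue 12.248, Green 13.612, Gold 2.668.
Lower quotas: Red 3, Blue 12, Green 13, Gold 2 (sum 30, leaving 2 seats).
Remainders in descending order: Gold 0.668, Green 0.612, Red 0.472, Blue 0.248.
The surplus seats go to Gold, Green.

Red: 3, Blue: 12, Green: 14, Gold: 3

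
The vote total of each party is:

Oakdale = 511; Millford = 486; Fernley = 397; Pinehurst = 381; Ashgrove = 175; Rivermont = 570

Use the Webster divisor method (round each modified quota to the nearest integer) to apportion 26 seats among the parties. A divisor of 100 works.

With modified divisor 100: modified quotas Oakdale 5.110, Millford 4.860, Fernley 3.970, Pinehurst 3.810, Ashgrove 1.750, Rivermont 5.700.
Rounding to the nearest integer: Oakdale 5, Millford 5, Fernley 4, Pinehurst 4, Ashgrove 2, Rivermont 6 (total 26).

Oakdale 5; Millford 5; Fernley 4; Pinehurst 4; Ashgrove 2; Rivermont 6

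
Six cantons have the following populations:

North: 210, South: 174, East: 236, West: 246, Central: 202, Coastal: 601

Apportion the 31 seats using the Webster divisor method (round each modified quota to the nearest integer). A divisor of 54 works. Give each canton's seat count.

North 4, South 3, East 4, West 5, Central 4, Coastal 11

With modified divisor 54: modified quotas North 3.889, South 3.222, East 4.370, West 4.556, Central 3.741, Coastal 11.130.
Rounding to the nearest integer: North 4, South 3, East 4, West 5, Central 4, Coastal 11 (total 31).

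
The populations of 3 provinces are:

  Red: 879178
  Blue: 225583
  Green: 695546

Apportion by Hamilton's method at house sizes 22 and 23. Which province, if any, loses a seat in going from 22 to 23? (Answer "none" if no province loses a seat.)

none

At 22 seats: Red 11, Blue 3, Green 8.
At 23 seats: Red 11, Blue 3, Green 9.
No province's allocation decreased.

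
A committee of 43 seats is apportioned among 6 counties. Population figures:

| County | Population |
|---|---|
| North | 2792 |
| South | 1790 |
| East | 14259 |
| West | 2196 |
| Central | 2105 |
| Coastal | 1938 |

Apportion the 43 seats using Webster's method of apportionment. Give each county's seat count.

North 5, South 3, East 24, West 4, Central 4, Coastal 3

Standard divisor 25080/43 ≈ 583.256; standard quotas: North 4.787, South 3.069, East 24.447, West 3.765, Central 3.609, Coastal 3.323.
Rounding to the nearest integer gives North 5, South 3, East 24, West 4, Central 4, Coastal 3 — total 43, matching the house size, so no adjustment is needed.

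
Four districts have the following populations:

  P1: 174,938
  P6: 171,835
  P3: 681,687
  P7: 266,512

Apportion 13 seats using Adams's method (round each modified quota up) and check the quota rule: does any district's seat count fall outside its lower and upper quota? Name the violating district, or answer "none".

Standard quotas: P1 1.756, P6 1.725, P3 6.843, P7 2.675.
Adams allocation: P1 2, P6 2, P3 6, P7 3.
Every allocation lies between the lower and upper quota.

none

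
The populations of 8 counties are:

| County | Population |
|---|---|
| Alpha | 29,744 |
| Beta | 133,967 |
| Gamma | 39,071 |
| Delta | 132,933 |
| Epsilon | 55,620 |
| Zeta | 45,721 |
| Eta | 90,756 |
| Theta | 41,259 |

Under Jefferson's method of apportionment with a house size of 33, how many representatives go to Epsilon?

Standard divisor 569071/33 ≈ 17244.576; standard quotas: Alpha 1.725, Beta 7.769, Gamma 2.266, Delta 7.709, Epsilon 3.225, Zeta 2.651, Eta 5.263, Theta 2.393.
Rounding down gives 1, 7, 2, 7, 3, 2, 5, 2 = 29 seats, so the divisor must be adjusted.
With modified divisor 15053.8: modified quotas Alpha 1.976, Beta 8.899, Gamma 2.595, Delta 8.831, Epsilon 3.695, Zeta 3.037, Eta 6.029, Theta 2.741.
Rounding down: Alpha 1, Beta 8, Gamma 2, Delta 8, Epsilon 3, Zeta 3, Eta 6, Theta 2 (total 33).
Epsilon receives 3.

3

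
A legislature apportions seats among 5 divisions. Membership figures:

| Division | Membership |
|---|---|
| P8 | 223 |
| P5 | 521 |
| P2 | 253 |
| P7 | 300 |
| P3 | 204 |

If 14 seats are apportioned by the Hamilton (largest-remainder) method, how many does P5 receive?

The standard divisor is 1501/14 ≈ 107.214.
Standard quotas: P8 2.080, P5 4.859, P2 2.360, P7 2.798, P3 1.903.
Lower quotas: P8 2, P5 4, P2 2, P7 2, P3 1 (sum 11, leaving 3 seats).
Remainders in descending order: P3 0.903, P5 0.859, P7 0.798, P2 0.360, P8 0.080.
The surplus seats go to P3, P5, P7.
P5 receives 5.

5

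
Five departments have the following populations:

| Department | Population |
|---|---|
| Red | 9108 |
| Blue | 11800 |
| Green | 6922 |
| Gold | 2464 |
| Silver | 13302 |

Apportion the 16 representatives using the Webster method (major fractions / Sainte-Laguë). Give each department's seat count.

Red: 3, Blue: 4, Green: 3, Gold: 1, Silver: 5

Standard divisor 43596/16 ≈ 2724.75; standard quotas: Red 3.343, Blue 4.331, Green 2.540, Gold 0.904, Silver 4.882.
Rounding to the nearest integer gives Red 3, Blue 4, Green 3, Gold 1, Silver 5 — total 16, matching the house size, so no adjustment is needed.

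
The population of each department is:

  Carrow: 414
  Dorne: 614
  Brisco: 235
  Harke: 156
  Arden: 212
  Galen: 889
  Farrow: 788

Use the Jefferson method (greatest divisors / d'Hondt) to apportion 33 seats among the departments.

Standard divisor 3308/33 ≈ 100.242; standard quotas: Carrow 4.130, Dorne 6.125, Brisco 2.344, Harke 1.556, Arden 2.115, Galen 8.869, Farrow 7.861.
Rounding down gives 4, 6, 2, 1, 2, 8, 7 = 30 seats, so the divisor must be adjusted.
With modified divisor 88: modified quotas Carrow 4.705, Dorne 6.977, Brisco 2.670, Harke 1.773, Arden 2.409, Galen 10.102, Farrow 8.955.
Rounding down: Carrow 4, Dorne 6, Brisco 2, Harke 1, Arden 2, Galen 10, Farrow 8 (total 33).

Carrow: 4, Dorne: 6, Brisco: 2, Harke: 1, Arden: 2, Galen: 10, Farrow: 8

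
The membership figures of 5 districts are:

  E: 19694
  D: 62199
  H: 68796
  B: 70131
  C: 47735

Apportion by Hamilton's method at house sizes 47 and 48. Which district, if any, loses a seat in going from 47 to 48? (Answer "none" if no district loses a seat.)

At 47 seats: E 4, D 11, H 12, B 12, C 8.
At 48 seats: E 3, D 11, H 12, B 13, C 9.
E drops from 4 to 3.

E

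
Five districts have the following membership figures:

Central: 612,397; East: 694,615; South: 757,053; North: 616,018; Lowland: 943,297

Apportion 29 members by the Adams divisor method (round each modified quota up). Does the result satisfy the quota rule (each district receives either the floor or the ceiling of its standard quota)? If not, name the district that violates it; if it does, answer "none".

none

Standard quotas: Central 4.901, East 5.559, South 6.059, North 4.930, Lowland 7.550.
Adams allocation: Central 5, East 6, South 6, North 5, Lowland 7.
Every allocation lies between the lower and upper quota.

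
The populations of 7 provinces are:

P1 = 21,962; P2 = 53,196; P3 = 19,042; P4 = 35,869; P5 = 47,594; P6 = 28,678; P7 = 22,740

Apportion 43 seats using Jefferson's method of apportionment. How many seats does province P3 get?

Standard divisor 229081/43 ≈ 5327.465; standard quotas: P1 4.122, P2 9.985, P3 3.574, P4 6.733, P5 8.934, P6 5.383, P7 4.268.
Rounding down gives 4, 9, 3, 6, 8, 5, 4 = 39 seats, so the divisor must be adjusted.
With modified divisor 4800: modified quotas P1 4.575, P2 11.082, P3 3.967, P4 7.473, P5 9.915, P6 5.975, P7 4.737.
Rounding down: P1 4, P2 11, P3 3, P4 7, P5 9, P6 5, P7 4 (total 43).
P3 receives 3.

3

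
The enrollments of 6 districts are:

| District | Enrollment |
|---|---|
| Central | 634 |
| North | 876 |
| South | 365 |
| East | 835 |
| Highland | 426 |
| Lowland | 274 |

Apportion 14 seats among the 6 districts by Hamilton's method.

Total 3410; standard divisor 3410/14 ≈ 243.571.
Standard quotas: Central 2.603, North 3.596, South 1.499, East 3.428, Highland 1.749, Lowland 1.125.
Lower quotas: Central 2, North 3, South 1, East 3, Highland 1, Lowland 1 (sum 11, leaving 3 seats).
Remainders in descending order: Highland 0.749, Central 0.603, North 0.596, South 0.499, East 0.428, Lowland 0.125.
Largest remainders: Highland, Central, North receive the extra seats.

Central 3, North 4, South 1, East 3, Highland 2, Lowland 1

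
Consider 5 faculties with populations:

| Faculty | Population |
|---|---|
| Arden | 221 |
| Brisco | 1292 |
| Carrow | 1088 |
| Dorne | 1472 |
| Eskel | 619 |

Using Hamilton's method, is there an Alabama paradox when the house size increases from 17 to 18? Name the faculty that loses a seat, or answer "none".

none

At 17 seats: Arden 1, Brisco 5, Carrow 4, Dorne 5, Eskel 2.
At 18 seats: Arden 1, Brisco 5, Carrow 4, Dorne 6, Eskel 2.
No faculty's allocation decreased.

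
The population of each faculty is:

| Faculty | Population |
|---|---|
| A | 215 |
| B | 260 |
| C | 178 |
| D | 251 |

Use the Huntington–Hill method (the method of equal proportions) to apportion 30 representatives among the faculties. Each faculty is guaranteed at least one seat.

With divisor 30: modified quotas A 7.167, B 8.667, C 5.933, D 8.367.
Geometric-mean thresholds: A √(7·8)=7.483, B √(8·9)=8.485, C √(5·6)=5.477, D √(8·9)=8.485.
Each quota rounded against its threshold gives A 7, B 9, C 6, D 8 (total 30).

A 7, B 9, C 6, D 8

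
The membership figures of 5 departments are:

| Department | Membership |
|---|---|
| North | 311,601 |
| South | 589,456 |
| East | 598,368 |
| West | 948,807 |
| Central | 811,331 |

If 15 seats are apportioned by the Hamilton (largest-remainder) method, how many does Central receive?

4

Standard divisor: 3259563 ÷ 15 ≈ 217304.2.
Standard quotas: North 1.4339, South 2.7126, East 2.7536, West 4.3663, Central 3.7336.
Lower quotas: North 1, South 2, East 2, West 4, Central 3 (sum 12, leaving 3 seats).
Remainders in descending order: East 0.7536, Central 0.7336, South 0.7126, North 0.4339, West 0.3663.
The surplus seats go to East, Central, South.
Central receives 4.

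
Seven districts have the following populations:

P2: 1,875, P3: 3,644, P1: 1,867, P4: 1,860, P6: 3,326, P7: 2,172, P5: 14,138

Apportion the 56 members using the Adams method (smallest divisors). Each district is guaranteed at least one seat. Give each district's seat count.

P2: 4, P3: 7, P1: 4, P4: 4, P6: 7, P7: 4, P5: 26

Standard divisor 28882/56 ≈ 515.75; standard quotas: P2 3.635, P3 7.065, P1 3.620, P4 3.606, P6 6.449, P7 4.211, P5 27.413.
Rounding up gives 4, 8, 4, 4, 7, 5, 28 = 60 seats, so the divisor must be adjusted.
With modified divisor 550: modified quotas P2 3.409, P3 6.625, P1 3.395, P4 3.382, P6 6.047, P7 3.949, P5 25.705.
Rounding up: P2 4, P3 7, P1 4, P4 4, P6 7, P7 4, P5 26 (total 56).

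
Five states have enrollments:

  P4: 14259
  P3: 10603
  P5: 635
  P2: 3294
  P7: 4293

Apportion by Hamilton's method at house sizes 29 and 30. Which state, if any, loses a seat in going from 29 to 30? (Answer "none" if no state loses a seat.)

P5

At 29 seats: P4 12, P3 9, P5 1, P2 3, P7 4.
At 30 seats: P4 13, P3 10, P5 0, P2 3, P7 4.
P5 drops from 1 to 0.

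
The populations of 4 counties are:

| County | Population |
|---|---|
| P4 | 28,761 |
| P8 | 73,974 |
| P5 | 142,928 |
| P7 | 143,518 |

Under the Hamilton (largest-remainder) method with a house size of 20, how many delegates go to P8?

Standard divisor: 389181 ÷ 20 ≈ 19459.05.
Standard quotas: P4 1.4780, P8 3.8015, P5 7.3451, P7 7.3754.
Lower quotas: P4 1, P8 3, P5 7, P7 7 (sum 18, leaving 2 seats).
Remainders in descending order: P8 0.8015, P4 0.4780, P7 0.3754, P5 0.3451.
Largest remainders: P8, P4 receive the extra seats.
P8 receives 4.

4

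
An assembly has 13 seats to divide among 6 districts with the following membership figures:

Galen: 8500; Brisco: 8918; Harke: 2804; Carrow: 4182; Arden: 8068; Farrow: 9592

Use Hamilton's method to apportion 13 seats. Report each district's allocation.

Total 42064; standard divisor 42064/13 ≈ 3235.692.
Standard quotas: Galen 2.6269, Brisco 2.7561, Harke 0.8666, Carrow 1.2925, Arden 2.4934, Farrow 2.9644.
Lower quotas: Galen 2, Brisco 2, Harke 0, Carrow 1, Arden 2, Farrow 2 (sum 9, leaving 4 seats).
Remainders in descending order: Farrow 0.9644, Harke 0.8666, Brisco 0.7561, Galen 0.6269, Arden 0.4934, Carrow 0.2925.
Largest remainders: Farrow, Harke, Brisco, Galen receive the extra seats.

Galen: 3, Brisco: 3, Harke: 1, Carrow: 1, Arden: 2, Farrow: 3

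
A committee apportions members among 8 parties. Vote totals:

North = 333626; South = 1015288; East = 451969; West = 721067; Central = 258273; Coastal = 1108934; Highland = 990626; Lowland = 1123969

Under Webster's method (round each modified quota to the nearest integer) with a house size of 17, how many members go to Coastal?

3

Standard divisor 6003752/17 ≈ 353161.882; standard quotas: North 0.945, South 2.875, East 1.280, West 2.042, Central 0.731, Coastal 3.140, Highland 2.805, Lowland 3.183.
Rounding to the nearest integer gives North 1, South 3, East 1, West 2, Central 1, Coastal 3, Highland 3, Lowland 3 — total 17, matching the house size, so no adjustment is needed.
Coastal receives 3.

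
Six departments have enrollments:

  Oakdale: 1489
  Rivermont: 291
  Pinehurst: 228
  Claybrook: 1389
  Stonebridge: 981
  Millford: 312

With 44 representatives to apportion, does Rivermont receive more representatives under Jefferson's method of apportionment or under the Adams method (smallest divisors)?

Adams

Jefferson: Oakdale 15, Rivermont 2, Pinehurst 2, Claybrook 13, Stonebridge 9, Millford 3.
Adams: Oakdale 14, Rivermont 3, Pinehurst 2, Claybrook 13, Stonebridge 9, Millford 3.
Rivermont gets 2 under Jefferson and 3 under Adams.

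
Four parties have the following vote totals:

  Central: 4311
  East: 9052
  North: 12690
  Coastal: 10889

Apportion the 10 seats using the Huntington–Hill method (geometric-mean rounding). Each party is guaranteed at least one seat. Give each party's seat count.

Central=1, East=3, North=3, Coastal=3

With divisor 3679: modified quotas Central 1.172, East 2.460, North 3.449, Coastal 2.960.
Geometric-mean thresholds: Central √(1·2)=1.414, East √(2·3)=2.449, North √(3·4)=3.464, Coastal √(2·3)=2.449.
Each quota rounded against its threshold gives Central 1, East 3, North 3, Coastal 3 (total 10).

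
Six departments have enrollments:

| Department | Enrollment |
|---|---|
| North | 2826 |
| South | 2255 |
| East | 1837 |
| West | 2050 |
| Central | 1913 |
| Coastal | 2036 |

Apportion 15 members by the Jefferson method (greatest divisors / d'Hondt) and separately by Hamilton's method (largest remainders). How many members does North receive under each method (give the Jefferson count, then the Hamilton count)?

4 and 3

Jefferson: North 4, South 3, East 2, West 2, Central 2, Coastal 2.
Hamilton: North 3, South 3, East 2, West 3, Central 2, Coastal 2.
North gets 4 under Jefferson and 3 under Hamilton.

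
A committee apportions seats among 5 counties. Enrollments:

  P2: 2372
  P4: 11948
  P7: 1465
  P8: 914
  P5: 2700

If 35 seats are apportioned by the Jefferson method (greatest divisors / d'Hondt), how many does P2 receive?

4

Standard divisor 19399/35 ≈ 554.257; standard quotas: P2 4.280, P4 21.557, P7 2.643, P8 1.649, P5 4.871.
Rounding down gives 4, 21, 2, 1, 4 = 32 seats, so the divisor must be adjusted.
With modified divisor 500: modified quotas P2 4.744, P4 23.896, P7 2.930, P8 1.828, P5 5.400.
Rounding down: P2 4, P4 23, P7 2, P8 1, P5 5 (total 35).
P2 receives 4.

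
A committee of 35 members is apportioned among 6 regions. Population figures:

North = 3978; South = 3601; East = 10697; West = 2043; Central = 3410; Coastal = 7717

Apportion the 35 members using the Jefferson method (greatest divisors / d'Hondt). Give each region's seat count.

Standard divisor 31446/35 ≈ 898.457; standard quotas: North 4.428, South 4.008, East 11.906, West 2.274, Central 3.795, Coastal 8.589.
Rounding down gives 4, 4, 11, 2, 3, 8 = 32 seats, so the divisor must be adjusted.
With modified divisor 840: modified quotas North 4.736, South 4.287, East 12.735, West 2.432, Central 4.060, Coastal 9.187.
Rounding down: North 4, South 4, East 12, West 2, Central 4, Coastal 9 (total 35).

North=4, South=4, East=12, West=2, Central=4, Coastal=9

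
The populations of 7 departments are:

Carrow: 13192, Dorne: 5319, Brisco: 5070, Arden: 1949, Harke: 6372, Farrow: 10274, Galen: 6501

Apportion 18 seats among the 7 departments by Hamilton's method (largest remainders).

Standard divisor: 48677 ÷ 18 ≈ 2704.278.
Standard quotas: Carrow 4.8782, Dorne 1.9669, Brisco 1.8748, Arden 0.7207, Harke 2.3563, Farrow 3.7992, Galen 2.4040.
Lower quotas: Carrow 4, Dorne 1, Brisco 1, Arden 0, Harke 2, Farrow 3, Galen 2 (sum 13, leaving 5 seats).
Remainders in descending order: Dorne 0.9669, Carrow 0.8782, Brisco 0.8748, Farrow 0.7992, Arden 0.7207, Galen 0.4040, Harke 0.3563.
Largest remainders: Dorne, Carrow, Brisco, Farrow, Arden receive the extra seats.

Carrow 5, Dorne 2, Brisco 2, Arden 1, Harke 2, Farrow 4, Galen 2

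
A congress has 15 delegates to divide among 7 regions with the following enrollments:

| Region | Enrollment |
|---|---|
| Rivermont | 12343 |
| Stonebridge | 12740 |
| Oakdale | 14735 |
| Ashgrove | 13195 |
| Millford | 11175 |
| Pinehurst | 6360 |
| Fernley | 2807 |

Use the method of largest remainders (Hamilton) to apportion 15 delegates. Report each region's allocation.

Rivermont 2; Stonebridge 3; Oakdale 3; Ashgrove 3; Millford 2; Pinehurst 1; Fernley 1

The standard divisor is 73355/15 ≈ 4890.333.
Standard quotas: Rivermont 2.5240, Stonebridge 2.6051, Oakdale 3.0131, Ashgrove 2.6982, Millford 2.2851, Pinehurst 1.3005, Fernley 0.5740.
Lower quotas: Rivermont 2, Stonebridge 2, Oakdale 3, Ashgrove 2, Millford 2, Pinehurst 1, Fernley 0 (sum 12, leaving 3 seats).
Remainders in descending order: Ashgrove 0.6982, Stonebridge 0.6051, Fernley 0.5740, Rivermont 0.5240, Pinehurst 0.3005, Millford 0.2851, Oakdale 0.0131.
Largest remainders: Ashgrove, Stonebridge, Fernley receive the extra seats.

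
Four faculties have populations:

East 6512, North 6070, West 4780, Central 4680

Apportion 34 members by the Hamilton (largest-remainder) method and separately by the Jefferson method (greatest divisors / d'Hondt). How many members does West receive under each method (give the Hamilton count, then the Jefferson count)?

Hamilton: East 10, North 9, West 8, Central 7.
Jefferson: East 10, North 10, West 7, Central 7.
West gets 8 under Hamilton and 7 under Jefferson.

8 and 7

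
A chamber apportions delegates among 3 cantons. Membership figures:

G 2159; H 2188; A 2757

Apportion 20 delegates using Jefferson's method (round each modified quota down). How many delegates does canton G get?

6

Standard divisor 7104/20 ≈ 355.2; standard quotas: G 6.078, H 6.160, A 7.762.
Rounding down gives 6, 6, 7 = 19 seats, so the divisor must be adjusted.
With modified divisor 330: modified quotas G 6.542, H 6.630, A 8.355.
Rounding down: G 6, H 6, A 8 (total 20).
G receives 6.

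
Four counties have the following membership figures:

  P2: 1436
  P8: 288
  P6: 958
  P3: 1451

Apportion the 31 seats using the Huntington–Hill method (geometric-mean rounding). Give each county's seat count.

P2 11; P8 2; P6 7; P3 11

With divisor 132: modified quotas P2 10.879, P8 2.182, P6 7.258, P3 10.992.
Geometric-mean thresholds: P2 √(10·11)=10.488, P8 √(2·3)=2.449, P6 √(7·8)=7.483, P3 √(10·11)=10.488.
Each quota rounded against its threshold gives P2 11, P8 2, P6 7, P3 11 (total 31).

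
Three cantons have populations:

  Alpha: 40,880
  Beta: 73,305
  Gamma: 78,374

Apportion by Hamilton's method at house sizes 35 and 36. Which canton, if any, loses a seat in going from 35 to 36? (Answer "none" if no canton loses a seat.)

Alpha

At 35 seats: Alpha 8, Beta 13, Gamma 14.
At 36 seats: Alpha 7, Beta 14, Gamma 15.
Alpha drops from 8 to 7.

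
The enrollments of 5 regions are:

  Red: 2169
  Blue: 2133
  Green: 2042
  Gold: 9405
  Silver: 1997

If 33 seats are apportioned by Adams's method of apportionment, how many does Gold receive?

17

Standard divisor 17746/33 ≈ 537.758; standard quotas: Red 4.033, Blue 3.966, Green 3.797, Gold 17.489, Silver 3.714.
Rounding up gives 5, 4, 4, 18, 4 = 35 seats, so the divisor must be adjusted.
With modified divisor 570: modified quotas Red 3.805, Blue 3.742, Green 3.582, Gold 16.500, Silver 3.504.
Rounding up: Red 4, Blue 4, Green 4, Gold 17, Silver 4 (total 33).
Gold receives 17.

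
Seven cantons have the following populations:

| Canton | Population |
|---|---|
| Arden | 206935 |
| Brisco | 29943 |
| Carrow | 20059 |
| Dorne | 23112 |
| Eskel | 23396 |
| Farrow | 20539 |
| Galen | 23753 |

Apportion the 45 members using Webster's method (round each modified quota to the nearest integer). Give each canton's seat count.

Arden 26, Brisco 4, Carrow 3, Dorne 3, Eskel 3, Farrow 3, Galen 3

Standard divisor 347737/45 ≈ 7727.489; standard quotas: Arden 26.779, Brisco 3.875, Carrow 2.596, Dorne 2.991, Eskel 3.028, Farrow 2.658, Galen 3.074.
Rounding to the nearest integer gives 27, 4, 3, 3, 3, 3, 3 = 46 seats, so the divisor must be adjusted.
With modified divisor 7900: modified quotas Arden 26.194, Brisco 3.790, Carrow 2.539, Dorne 2.926, Eskel 2.962, Farrow 2.600, Galen 3.007.
Rounding to the nearest integer: Arden 26, Brisco 4, Carrow 3, Dorne 3, Eskel 3, Farrow 3, Galen 3 (total 45).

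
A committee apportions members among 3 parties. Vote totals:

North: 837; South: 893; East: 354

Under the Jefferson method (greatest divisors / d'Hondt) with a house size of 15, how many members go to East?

Standard divisor 2084/15 ≈ 138.933; standard quotas: North 6.024, South 6.428, East 2.548.
Rounding down gives 6, 6, 2 = 14 seats, so the divisor must be adjusted.
With modified divisor 120: modified quotas North 6.975, South 7.442, East 2.950.
Rounding down: North 6, South 7, East 2 (total 15).
East receives 2.

2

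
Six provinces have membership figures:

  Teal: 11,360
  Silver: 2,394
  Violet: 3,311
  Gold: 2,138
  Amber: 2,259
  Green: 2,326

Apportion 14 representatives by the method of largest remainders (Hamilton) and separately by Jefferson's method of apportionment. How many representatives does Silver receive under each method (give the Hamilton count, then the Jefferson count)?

2 and 1

Hamilton: Teal 7, Silver 2, Violet 2, Gold 1, Amber 1, Green 1.
Jefferson: Teal 8, Silver 1, Violet 2, Gold 1, Amber 1, Green 1.
Silver gets 2 under Hamilton and 1 under Jefferson.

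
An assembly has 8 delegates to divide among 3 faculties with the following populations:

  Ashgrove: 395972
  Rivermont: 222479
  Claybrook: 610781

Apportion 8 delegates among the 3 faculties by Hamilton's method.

Total 1229232; standard divisor 1229232/8 = 153654.
Standard quotas: Ashgrove 2.5770, Rivermont 1.4479, Claybrook 3.9750.
Lower quotas: Ashgrove 2, Rivermont 1, Claybrook 3 (sum 6, leaving 2 seats).
Remainders in descending order: Claybrook 0.9750, Ashgrove 0.5770, Rivermont 0.4479.
Largest remainders: Claybrook, Ashgrove receive the extra seats.

Ashgrove=3; Rivermont=1; Claybrook=4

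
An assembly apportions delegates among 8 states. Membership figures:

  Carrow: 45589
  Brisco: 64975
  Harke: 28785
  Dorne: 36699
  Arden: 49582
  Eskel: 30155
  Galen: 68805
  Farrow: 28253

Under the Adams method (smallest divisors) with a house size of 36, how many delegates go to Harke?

3

Standard divisor 352843/36 ≈ 9801.194; standard quotas: Carrow 4.651, Brisco 6.629, Harke 2.937, Dorne 3.744, Arden 5.059, Eskel 3.077, Galen 7.020, Farrow 2.883.
Rounding up gives 5, 7, 3, 4, 6, 4, 8, 3 = 40 seats, so the divisor must be adjusted.
With modified divisor 11100: modified quotas Carrow 4.107, Brisco 5.854, Harke 2.593, Dorne 3.306, Arden 4.467, Eskel 2.717, Galen 6.199, Farrow 2.545.
Rounding up: Carrow 5, Brisco 6, Harke 3, Dorne 4, Arden 5, Eskel 3, Galen 7, Farrow 3 (total 36).
Harke receives 3.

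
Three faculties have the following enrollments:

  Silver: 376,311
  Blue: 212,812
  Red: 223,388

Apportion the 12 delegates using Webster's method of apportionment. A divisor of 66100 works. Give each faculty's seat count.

Silver 6, Blue 3, Red 3

With modified divisor 66100: modified quotas Silver 5.693, Blue 3.220, Red 3.380.
Rounding to the nearest integer: Silver 6, Blue 3, Red 3 (total 12).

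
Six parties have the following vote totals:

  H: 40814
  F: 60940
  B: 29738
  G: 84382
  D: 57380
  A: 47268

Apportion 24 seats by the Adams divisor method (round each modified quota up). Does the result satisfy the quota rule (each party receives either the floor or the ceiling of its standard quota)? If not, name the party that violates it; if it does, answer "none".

Standard quotas: H 3.056, F 4.563, B 2.227, G 6.318, D 4.296, A 3.539.
Adams allocation: H 3, F 5, B 2, G 6, D 4, A 4.
Every allocation lies between the lower and upper quota.

none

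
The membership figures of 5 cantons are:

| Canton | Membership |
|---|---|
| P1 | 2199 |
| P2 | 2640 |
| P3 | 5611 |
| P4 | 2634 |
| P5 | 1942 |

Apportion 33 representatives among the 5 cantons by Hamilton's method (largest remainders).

The standard divisor is 15026/33 ≈ 455.333.
Standard quotas: P1 4.8294, P2 5.7980, P3 12.3228, P4 5.7848, P5 4.2650.
Lower quotas: P1 4, P2 5, P3 12, P4 5, P5 4 (sum 30, leaving 3 seats).
Remainders in descending order: P1 0.8294, P2 0.7980, P4 0.7848, P3 0.3228, P5 0.2650.
The surplus seats go to P1, P2, P4.

P1: 5, P2: 6, P3: 12, P4: 6, P5: 4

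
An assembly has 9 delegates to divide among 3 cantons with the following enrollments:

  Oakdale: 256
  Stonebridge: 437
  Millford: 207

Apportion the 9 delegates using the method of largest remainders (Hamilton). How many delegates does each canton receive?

Oakdale 3; Stonebridge 4; Millford 2

Total 900; standard divisor 900/9 = 100.
Standard quotas: Oakdale 2.560, Stonebridge 4.370, Millford 2.070.
Lower quotas: Oakdale 2, Stonebridge 4, Millford 2 (sum 8, leaving 1 seat).
Remainders in descending order: Oakdale 0.560, Stonebridge 0.370, Millford 0.070.
Largest remainder: Oakdale receives the extra seat.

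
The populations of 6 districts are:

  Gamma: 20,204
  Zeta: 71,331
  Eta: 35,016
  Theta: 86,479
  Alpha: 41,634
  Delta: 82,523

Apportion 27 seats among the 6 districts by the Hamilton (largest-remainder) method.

Gamma: 2, Zeta: 6, Eta: 3, Theta: 7, Alpha: 3, Delta: 6

The standard divisor is 337187/27 ≈ 12488.407.
Standard quotas: Gamma 1.6178, Zeta 5.7118, Eta 2.8039, Theta 6.9247, Alpha 3.3338, Delta 6.6080.
Lower quotas: Gamma 1, Zeta 5, Eta 2, Theta 6, Alpha 3, Delta 6 (sum 23, leaving 4 seats).
Remainders in descending order: Theta 0.9247, Eta 0.8039, Zeta 0.7118, Gamma 0.6178, Delta 0.6080, Alpha 0.3338.
The surplus seats go to Theta, Eta, Zeta, Gamma.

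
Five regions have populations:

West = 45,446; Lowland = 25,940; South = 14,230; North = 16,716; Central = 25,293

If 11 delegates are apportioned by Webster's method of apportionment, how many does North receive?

Standard divisor 127625/11 ≈ 11602.273; standard quotas: West 3.917, Lowland 2.236, South 1.226, North 1.441, Central 2.180.
Rounding to the nearest integer gives 4, 2, 1, 1, 2 = 10 seats, so the divisor must be adjusted.
With modified divisor 10800: modified quotas West 4.208, Lowland 2.402, South 1.318, North 1.548, Central 2.342.
Rounding to the nearest integer: West 4, Lowland 2, South 1, North 2, Central 2 (total 11).
North receives 2.

2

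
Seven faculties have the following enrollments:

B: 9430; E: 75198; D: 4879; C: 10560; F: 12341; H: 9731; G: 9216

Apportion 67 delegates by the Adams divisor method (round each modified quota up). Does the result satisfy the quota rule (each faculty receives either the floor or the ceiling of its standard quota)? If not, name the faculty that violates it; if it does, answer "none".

Standard quotas: B 4.810, E 38.356, D 2.489, C 5.386, F 6.295, H 4.963, G 4.701.
Adams allocation: B 5, E 37, D 3, C 6, F 6, H 5, G 5.
E has quota 38.356 (lower 38, upper 39) but receives 37 — outside the quota interval.

E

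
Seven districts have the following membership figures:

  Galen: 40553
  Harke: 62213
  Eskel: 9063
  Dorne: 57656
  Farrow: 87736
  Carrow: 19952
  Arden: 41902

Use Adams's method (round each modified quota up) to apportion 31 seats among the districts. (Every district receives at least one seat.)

Galen 4, Harke 6, Eskel 1, Dorne 6, Farrow 8, Carrow 2, Arden 4

Standard divisor 319075/31 ≈ 10292.742; standard quotas: Galen 3.940, Harke 6.044, Eskel 0.881, Dorne 5.602, Farrow 8.524, Carrow 1.938, Arden 4.071.
Rounding up gives 4, 7, 1, 6, 9, 2, 5 = 34 seats, so the divisor must be adjusted.
With modified divisor 11200: modified quotas Galen 3.621, Harke 5.555, Eskel 0.809, Dorne 5.148, Farrow 7.834, Carrow 1.781, Arden 3.741.
Rounding up: Galen 4, Harke 6, Eskel 1, Dorne 6, Farrow 8, Carrow 2, Arden 4 (total 31).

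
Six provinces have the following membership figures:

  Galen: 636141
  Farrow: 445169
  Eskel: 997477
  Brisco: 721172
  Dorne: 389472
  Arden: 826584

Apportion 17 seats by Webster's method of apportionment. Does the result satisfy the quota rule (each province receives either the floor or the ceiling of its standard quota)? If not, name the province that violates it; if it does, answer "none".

Standard quotas: Galen 2.693, Farrow 1.884, Eskel 4.222, Brisco 3.053, Dorne 1.649, Arden 3.499.
Webster allocation: Galen 3, Farrow 2, Eskel 4, Brisco 3, Dorne 2, Arden 3.
Every allocation lies between the lower and upper quota.

none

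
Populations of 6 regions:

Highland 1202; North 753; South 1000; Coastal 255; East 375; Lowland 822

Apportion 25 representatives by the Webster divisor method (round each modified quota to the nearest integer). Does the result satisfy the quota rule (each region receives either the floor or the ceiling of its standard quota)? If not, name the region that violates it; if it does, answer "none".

none

Standard quotas: Highland 6.819, North 4.272, South 5.673, Coastal 1.447, East 2.127, Lowland 4.663.
Webster allocation: Highland 7, North 4, South 6, Coastal 1, East 2, Lowland 5.
Every allocation lies between the lower and upper quota.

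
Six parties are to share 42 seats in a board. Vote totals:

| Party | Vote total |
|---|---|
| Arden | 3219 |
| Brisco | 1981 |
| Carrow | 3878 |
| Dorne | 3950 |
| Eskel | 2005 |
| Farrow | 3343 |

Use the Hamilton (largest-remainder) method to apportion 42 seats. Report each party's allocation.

The standard divisor is 18376/42 ≈ 437.524.
Standard quotas: Arden 7.357, Brisco 4.528, Carrow 8.864, Dorne 9.028, Eskel 4.583, Farrow 7.641.
Lower quotas: Arden 7, Brisco 4, Carrow 8, Dorne 9, Eskel 4, Farrow 7 (sum 39, leaving 3 seats).
Remainders in descending order: Carrow 0.864, Farrow 0.641, Eskel 0.583, Brisco 0.528, Arden 0.357, Dorne 0.028.
The surplus seats go to Carrow, Farrow, Eskel.

Arden 7, Brisco 4, Carrow 9, Dorne 9, Eskel 5, Farrow 8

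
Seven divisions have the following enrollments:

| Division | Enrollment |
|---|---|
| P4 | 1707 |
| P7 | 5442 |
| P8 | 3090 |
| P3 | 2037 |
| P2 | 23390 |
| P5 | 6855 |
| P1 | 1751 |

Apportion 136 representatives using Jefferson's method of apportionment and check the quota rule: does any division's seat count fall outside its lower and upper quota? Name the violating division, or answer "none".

P2

Standard quotas: P4 5.244, P7 16.717, P8 9.492, P3 6.257, P2 71.852, P5 21.058, P1 5.379.
Jefferson allocation: P4 5, P7 17, P8 9, P3 6, P2 73, P5 21, P1 5.
P2 has quota 71.852 (lower 71, upper 72) but receives 73 — outside the quota interval.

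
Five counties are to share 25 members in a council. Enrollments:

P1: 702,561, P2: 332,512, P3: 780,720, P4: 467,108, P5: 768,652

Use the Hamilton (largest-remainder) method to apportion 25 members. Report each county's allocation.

P1=6; P2=3; P3=6; P4=4; P5=6

Standard divisor: 3051553 ÷ 25 ≈ 122062.12.
Standard quotas: P1 5.7558, P2 2.7241, P3 6.3961, P4 3.8268, P5 6.2972.
Lower quotas: P1 5, P2 2, P3 6, P4 3, P5 6 (sum 22, leaving 3 seats).
Remainders in descending order: P4 0.8268, P1 0.7558, P2 0.7241, P3 0.3961, P5 0.2972.
The surplus seats go to P4, P1, P2.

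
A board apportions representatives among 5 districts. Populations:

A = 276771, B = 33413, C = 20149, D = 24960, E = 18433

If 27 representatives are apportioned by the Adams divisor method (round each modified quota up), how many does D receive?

2

Standard divisor 373726/27 ≈ 13841.704; standard quotas: A 19.995, B 2.414, C 1.456, D 1.803, E 1.332.
Rounding up gives 20, 3, 2, 2, 2 = 29 seats, so the divisor must be adjusted.
With modified divisor 15800: modified quotas A 17.517, B 2.115, C 1.275, D 1.580, E 1.167.
Rounding up: A 18, B 3, C 2, D 2, E 2 (total 27).
D receives 2.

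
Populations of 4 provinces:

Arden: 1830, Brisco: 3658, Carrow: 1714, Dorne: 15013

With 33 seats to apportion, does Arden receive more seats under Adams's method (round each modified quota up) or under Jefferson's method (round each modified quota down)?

Adams: Arden 3, Brisco 6, Carrow 3, Dorne 21.
Jefferson: Arden 2, Brisco 5, Carrow 2, Dorne 24.
Arden gets 3 under Adams and 2 under Jefferson.

Adams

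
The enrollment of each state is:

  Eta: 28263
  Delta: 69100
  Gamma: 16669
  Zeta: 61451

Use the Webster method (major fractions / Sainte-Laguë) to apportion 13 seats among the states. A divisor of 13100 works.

With modified divisor 13100: modified quotas Eta 2.157, Delta 5.275, Gamma 1.272, Zeta 4.691.
Rounding to the nearest integer: Eta 2, Delta 5, Gamma 1, Zeta 5 (total 13).

Eta: 2, Delta: 5, Gamma: 1, Zeta: 5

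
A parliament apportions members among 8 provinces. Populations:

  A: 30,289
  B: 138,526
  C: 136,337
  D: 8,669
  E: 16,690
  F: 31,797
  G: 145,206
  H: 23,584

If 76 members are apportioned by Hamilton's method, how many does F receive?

Standard divisor: 531098 ÷ 76 ≈ 6988.132.
Standard quotas: A 4.3343, B 19.8230, C 19.5098, D 1.2405, E 2.3883, F 4.5501, G 20.7789, H 3.3749.
Lower quotas: A 4, B 19, C 19, D 1, E 2, F 4, G 20, H 3 (sum 72, leaving 4 seats).
Remainders in descending order: B 0.8230, G 0.7789, F 0.5501, C 0.5098, E 0.3883, H 0.3749, A 0.3343, D 0.2405.
Largest remainders: B, G, F, C receive the extra seats.
F receives 5.

5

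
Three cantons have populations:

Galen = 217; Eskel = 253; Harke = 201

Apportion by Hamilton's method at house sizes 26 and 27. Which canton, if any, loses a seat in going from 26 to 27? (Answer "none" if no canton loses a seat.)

At 26 seats: Galen 8, Eskel 10, Harke 8.
At 27 seats: Galen 9, Eskel 10, Harke 8.
No canton's allocation decreased.

none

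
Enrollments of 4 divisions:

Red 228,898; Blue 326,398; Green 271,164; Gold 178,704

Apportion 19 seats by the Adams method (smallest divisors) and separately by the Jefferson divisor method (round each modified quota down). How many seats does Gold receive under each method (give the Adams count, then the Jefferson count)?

4 and 3

Adams: Red 4, Blue 6, Green 5, Gold 4.
Jefferson: Red 4, Blue 7, Green 5, Gold 3.
Gold gets 4 under Adams and 3 under Jefferson.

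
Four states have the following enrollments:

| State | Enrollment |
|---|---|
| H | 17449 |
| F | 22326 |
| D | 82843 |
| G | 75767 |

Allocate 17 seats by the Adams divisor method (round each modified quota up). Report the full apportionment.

H 2, F 2, D 7, G 6

Standard divisor 198385/17 ≈ 11669.706; standard quotas: H 1.495, F 1.913, D 7.099, G 6.493.
Rounding up gives 2, 2, 8, 7 = 19 seats, so the divisor must be adjusted.
With modified divisor 13200: modified quotas H 1.322, F 1.691, D 6.276, G 5.740.
Rounding up: H 2, F 2, D 7, G 6 (total 17).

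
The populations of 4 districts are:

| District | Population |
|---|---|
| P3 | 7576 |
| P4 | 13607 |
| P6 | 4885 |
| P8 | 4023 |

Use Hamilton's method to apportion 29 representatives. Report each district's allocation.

P3=7, P4=13, P6=5, P8=4

The standard divisor is 30091/29 ≈ 1037.621.
Standard quotas: P3 7.3013, P4 13.1137, P6 4.7079, P8 3.8771.
Lower quotas: P3 7, P4 13, P6 4, P8 3 (sum 27, leaving 2 seats).
Remainders in descending order: P8 0.8771, P6 0.7079, P3 0.3013, P4 0.1137.
Largest remainders: P8, P6 receive the extra seats.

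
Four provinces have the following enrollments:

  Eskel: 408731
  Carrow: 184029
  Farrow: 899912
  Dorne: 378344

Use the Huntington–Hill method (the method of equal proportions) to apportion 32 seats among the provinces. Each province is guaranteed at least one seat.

Eskel 7; Carrow 3; Farrow 15; Dorne 7

With divisor 58234: modified quotas Eskel 7.019, Carrow 3.160, Farrow 15.453, Dorne 6.497.
Geometric-mean thresholds: Eskel √(7·8)=7.483, Carrow √(3·4)=3.464, Farrow √(15·16)=15.492, Dorne √(6·7)=6.481.
Each quota rounded against its threshold gives Eskel 7, Carrow 3, Farrow 15, Dorne 7 (total 32).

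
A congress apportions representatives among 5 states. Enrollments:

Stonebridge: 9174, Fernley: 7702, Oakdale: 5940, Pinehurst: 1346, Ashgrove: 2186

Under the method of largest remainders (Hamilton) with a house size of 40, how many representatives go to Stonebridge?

14

Total 26348; standard divisor 26348/40 ≈ 658.7.
Standard quotas: Stonebridge 13.9274, Fernley 11.6927, Oakdale 9.0178, Pinehurst 2.0434, Ashgrove 3.3187.
Lower quotas: Stonebridge 13, Fernley 11, Oakdale 9, Pinehurst 2, Ashgrove 3 (sum 38, leaving 2 seats).
Remainders in descending order: Stonebridge 0.9274, Fernley 0.6927, Ashgrove 0.3187, Pinehurst 0.0434, Oakdale 0.0178.
Largest remainders: Stonebridge, Fernley receive the extra seats.
Stonebridge receives 14.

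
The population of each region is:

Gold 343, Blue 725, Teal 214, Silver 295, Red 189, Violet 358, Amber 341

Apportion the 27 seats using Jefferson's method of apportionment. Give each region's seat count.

Gold 4, Blue 8, Teal 2, Silver 3, Red 2, Violet 4, Amber 4

Standard divisor 2465/27 ≈ 91.296; standard quotas: Gold 3.757, Blue 7.941, Teal 2.344, Silver 3.231, Red 2.070, Violet 3.921, Amber 3.735.
Rounding down gives 3, 7, 2, 3, 2, 3, 3 = 23 seats, so the divisor must be adjusted.
With modified divisor 83: modified quotas Gold 4.133, Blue 8.735, Teal 2.578, Silver 3.554, Red 2.277, Violet 4.313, Amber 4.108.
Rounding down: Gold 4, Blue 8, Teal 2, Silver 3, Red 2, Violet 4, Amber 4 (total 27).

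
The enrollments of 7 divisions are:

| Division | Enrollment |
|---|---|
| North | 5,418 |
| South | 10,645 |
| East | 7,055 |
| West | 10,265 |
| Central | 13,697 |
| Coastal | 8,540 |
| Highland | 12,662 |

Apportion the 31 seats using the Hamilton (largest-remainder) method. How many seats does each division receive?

Total 68282; standard divisor 68282/31 ≈ 2202.645.
Standard quotas: North 2.4598, South 4.8328, East 3.2030, West 4.6603, Central 6.2184, Coastal 3.8772, Highland 5.7485.
Lower quotas: North 2, South 4, East 3, West 4, Central 6, Coastal 3, Highland 5 (sum 27, leaving 4 seats).
Remainders in descending order: Coastal 0.8772, South 0.8328, Highland 0.7485, West 0.6603, North 0.4598, Central 0.2184, East 0.2030.
Largest remainders: Coastal, South, Highland, West receive the extra seats.

North=2, South=5, East=3, West=5, Central=6, Coastal=4, Highland=6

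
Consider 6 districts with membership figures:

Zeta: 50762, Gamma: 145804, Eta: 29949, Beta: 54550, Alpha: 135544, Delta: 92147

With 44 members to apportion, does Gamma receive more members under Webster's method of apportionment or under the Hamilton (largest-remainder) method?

Webster: Zeta 4, Gamma 12, Eta 3, Beta 5, Alpha 12, Delta 8.
Hamilton: Zeta 4, Gamma 13, Eta 2, Beta 5, Alpha 12, Delta 8.
Gamma gets 12 under Webster and 13 under Hamilton.

Hamilton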